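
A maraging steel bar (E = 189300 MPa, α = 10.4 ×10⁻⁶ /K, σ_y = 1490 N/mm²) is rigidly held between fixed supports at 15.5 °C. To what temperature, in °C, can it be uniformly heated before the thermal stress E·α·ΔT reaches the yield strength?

E = 189300 MPa = 189.3 GPa.
σ_y = 1490 N/mm² = 1490 MPa.
E·α·ΔT = 1490 MPa ⇒ ΔT = 1490 / (189.3×10³ × 10.4×10⁻⁶) = 756.8 K.
T = 15.5 + 756.8 = 772.3 °C.

772 °C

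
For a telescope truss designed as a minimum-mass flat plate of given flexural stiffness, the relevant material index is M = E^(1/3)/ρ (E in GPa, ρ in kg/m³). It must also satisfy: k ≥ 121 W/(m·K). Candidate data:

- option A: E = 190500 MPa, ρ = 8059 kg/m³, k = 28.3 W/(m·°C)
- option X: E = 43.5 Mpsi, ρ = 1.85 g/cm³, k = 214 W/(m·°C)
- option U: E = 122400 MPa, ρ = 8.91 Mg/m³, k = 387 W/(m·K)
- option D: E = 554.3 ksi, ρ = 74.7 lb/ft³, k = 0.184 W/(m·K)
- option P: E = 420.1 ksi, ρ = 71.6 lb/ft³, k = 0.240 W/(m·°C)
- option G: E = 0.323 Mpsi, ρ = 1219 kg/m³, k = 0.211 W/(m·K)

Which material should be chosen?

Screen on constraints: k ≥ 121 W/(m·K). Survivors: option X, option U.
After converting to SI:
  option X: E = 299.9 GPa, ρ = 1850 kg/m³
  option U: E = 122.4 GPa, ρ = 8910 kg/m³
  option X: M = 3.62×10⁻³
  option U: M = 0.557×10⁻³
Option X ranks first.

option X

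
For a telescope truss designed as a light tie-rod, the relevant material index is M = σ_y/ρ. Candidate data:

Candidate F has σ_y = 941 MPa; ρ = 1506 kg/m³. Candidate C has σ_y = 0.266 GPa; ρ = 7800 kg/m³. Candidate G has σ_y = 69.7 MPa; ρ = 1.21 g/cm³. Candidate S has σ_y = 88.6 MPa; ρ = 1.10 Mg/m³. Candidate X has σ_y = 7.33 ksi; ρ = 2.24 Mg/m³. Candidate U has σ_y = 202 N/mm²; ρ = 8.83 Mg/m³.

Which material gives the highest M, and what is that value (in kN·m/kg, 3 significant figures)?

candidate F, M = 625 kN·m/kg

After converting to SI:
  candidate F: σ_y = 941.0 MPa, ρ = 1506 kg/m³
  candidate C: σ_y = 266.0 MPa, ρ = 7800 kg/m³
  candidate G: σ_y = 69.70 MPa, ρ = 1210 kg/m³
  candidate S: σ_y = 88.60 MPa, ρ = 1100 kg/m³
  candidate X: σ_y = 50.54 MPa, ρ = 2240 kg/m³
  candidate U: σ_y = 202.0 MPa, ρ = 8830 kg/m³
  candidate F: M = 625 kN·m/kg
  candidate S: M = 80.5 kN·m/kg
  candidate G: M = 57.6 kN·m/kg
  candidate C: M = 34.1 kN·m/kg
  candidate U: M = 22.9 kN·m/kg
  candidate X: M = 22.6 kN·m/kg
The maximum is for candidate F.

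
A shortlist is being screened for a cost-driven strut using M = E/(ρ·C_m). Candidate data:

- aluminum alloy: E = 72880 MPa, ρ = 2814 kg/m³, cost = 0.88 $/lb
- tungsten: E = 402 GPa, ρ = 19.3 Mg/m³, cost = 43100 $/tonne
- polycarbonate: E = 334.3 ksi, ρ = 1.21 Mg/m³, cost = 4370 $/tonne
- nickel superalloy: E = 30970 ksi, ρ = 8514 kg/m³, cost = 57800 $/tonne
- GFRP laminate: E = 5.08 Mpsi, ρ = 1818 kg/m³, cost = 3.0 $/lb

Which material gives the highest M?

aluminum alloy

Putting every candidate on a common basis:
  aluminum alloy: E = 72.88 GPa, ρ = 2814 kg/m³, cost = 1.940 $/kg
  tungsten: E = 402.0 GPa, ρ = 19300 kg/m³, cost = 43.10 $/kg
  polycarbonate: E = 2.305 GPa, ρ = 1210 kg/m³, cost = 4.370 $/kg
  nickel superalloy: E = 213.5 GPa, ρ = 8514 kg/m³, cost = 57.80 $/kg
  GFRP laminate: E = 35.03 GPa, ρ = 1818 kg/m³, cost = 6.614 $/kg
  aluminum alloy: M = 13.3 MN·m per $
  GFRP laminate: M = 2.91 MN·m per $
  tungsten: M = 0.483 MN·m per $
  polycarbonate: M = 0.436 MN·m per $
  nickel superalloy: M = 0.434 MN·m per $
Aluminum alloy has the largest M.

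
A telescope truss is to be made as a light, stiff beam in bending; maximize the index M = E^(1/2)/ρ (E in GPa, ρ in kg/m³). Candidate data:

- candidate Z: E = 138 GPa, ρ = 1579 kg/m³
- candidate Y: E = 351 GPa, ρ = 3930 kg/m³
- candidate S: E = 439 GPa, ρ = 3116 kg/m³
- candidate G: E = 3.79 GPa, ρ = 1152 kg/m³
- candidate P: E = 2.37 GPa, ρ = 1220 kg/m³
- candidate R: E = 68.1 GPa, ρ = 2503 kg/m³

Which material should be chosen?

candidate Z

Per-candidate index values:
  candidate Z: M = 7.44×10⁻³
  candidate S: M = 6.72×10⁻³
  candidate Y: M = 4.77×10⁻³
  candidate R: M = 3.30×10⁻³
  candidate G: M = 1.69×10⁻³
  candidate P: M = 1.26×10⁻³
Candidate Z ranks first.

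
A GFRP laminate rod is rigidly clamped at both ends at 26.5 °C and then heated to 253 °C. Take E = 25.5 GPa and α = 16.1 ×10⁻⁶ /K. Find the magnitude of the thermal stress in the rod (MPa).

93.0 MPa

ΔT = 226.5 K. Constrained thermal stress σ = E·α·ΔT = 25.50×10³ MPa × 16.1×10⁻⁶ × 226.5 = 93.0 MPa (compressive).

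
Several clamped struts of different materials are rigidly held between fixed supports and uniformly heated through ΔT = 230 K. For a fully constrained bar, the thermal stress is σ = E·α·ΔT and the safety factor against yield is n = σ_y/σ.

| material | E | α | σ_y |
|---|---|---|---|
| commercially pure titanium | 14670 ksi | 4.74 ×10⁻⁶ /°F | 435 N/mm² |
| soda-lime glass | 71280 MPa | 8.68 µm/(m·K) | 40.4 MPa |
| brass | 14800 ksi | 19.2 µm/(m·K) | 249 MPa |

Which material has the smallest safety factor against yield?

With everything in SI (GPa, ×10⁻⁶/K, MPa):
  commercially pure titanium: E = 101.1, α = 8.53, σ_y = 435.0 → σ = 198 MPa, n = 2.19
  soda-lime glass: E = 71.28, α = 8.68, σ_y = 40.40 → σ = 142 MPa, n = 0.284
  brass: E = 102.0, α = 19.2, σ_y = 249.0 → σ = 451 MPa, n = 0.553
Smallest n: soda-lime glass with n = 0.284.

soda-lime glass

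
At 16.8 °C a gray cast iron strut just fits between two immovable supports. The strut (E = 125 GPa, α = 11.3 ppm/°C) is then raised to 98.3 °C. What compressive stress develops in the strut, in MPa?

ΔT = 81.50 K. Constrained thermal stress σ = E·α·ΔT = 125.0×10³ MPa × 11.3×10⁻⁶ × 81.50 = 115 MPa (compressive).

115 MPa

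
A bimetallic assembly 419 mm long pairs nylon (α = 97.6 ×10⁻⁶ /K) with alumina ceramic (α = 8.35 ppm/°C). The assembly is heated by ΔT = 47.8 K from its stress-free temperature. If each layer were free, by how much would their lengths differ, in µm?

Δα = |97.6 − 8.35|×10⁻⁶/K = 89.2×10⁻⁶/K.
ΔL_mismatch = Δα·L·ΔT = 89.2×10⁻⁶ × 419.0 mm × 47.8 K = 1790 µm.

1790 µm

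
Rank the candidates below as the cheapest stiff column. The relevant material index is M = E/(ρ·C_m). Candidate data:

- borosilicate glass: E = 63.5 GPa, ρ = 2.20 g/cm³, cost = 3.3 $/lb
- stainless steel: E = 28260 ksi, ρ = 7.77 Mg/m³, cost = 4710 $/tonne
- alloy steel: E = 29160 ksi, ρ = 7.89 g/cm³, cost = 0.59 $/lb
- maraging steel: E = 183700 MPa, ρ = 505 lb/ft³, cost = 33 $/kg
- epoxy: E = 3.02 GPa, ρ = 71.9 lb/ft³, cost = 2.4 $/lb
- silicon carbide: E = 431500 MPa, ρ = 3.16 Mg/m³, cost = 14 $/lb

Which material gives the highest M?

Convert each candidate to consistent units, then evaluate M:
  borosilicate glass: E = 63.50 GPa, ρ = 2200 kg/m³, cost = 7.275 $/kg
  stainless steel: E = 194.8 GPa, ρ = 7770 kg/m³, cost = 4.710 $/kg
  alloy steel: E = 201.1 GPa, ρ = 7890 kg/m³, cost = 1.301 $/kg
  maraging steel: E = 183.7 GPa, ρ = 8089 kg/m³, cost = 33.00 $/kg
  epoxy: E = 3.020 GPa, ρ = 1152 kg/m³, cost = 5.291 $/kg
  silicon carbide: E = 431.5 GPa, ρ = 3160 kg/m³, cost = 30.86 $/kg
  alloy steel: M = 19.6 MN·m per $
  stainless steel: M = 5.32 MN·m per $
  silicon carbide: M = 4.42 MN·m per $
  borosilicate glass: M = 3.97 MN·m per $
  maraging steel: M = 0.688 MN·m per $
  epoxy: M = 0.496 MN·m per $
Highest index: alloy steel.

alloy steel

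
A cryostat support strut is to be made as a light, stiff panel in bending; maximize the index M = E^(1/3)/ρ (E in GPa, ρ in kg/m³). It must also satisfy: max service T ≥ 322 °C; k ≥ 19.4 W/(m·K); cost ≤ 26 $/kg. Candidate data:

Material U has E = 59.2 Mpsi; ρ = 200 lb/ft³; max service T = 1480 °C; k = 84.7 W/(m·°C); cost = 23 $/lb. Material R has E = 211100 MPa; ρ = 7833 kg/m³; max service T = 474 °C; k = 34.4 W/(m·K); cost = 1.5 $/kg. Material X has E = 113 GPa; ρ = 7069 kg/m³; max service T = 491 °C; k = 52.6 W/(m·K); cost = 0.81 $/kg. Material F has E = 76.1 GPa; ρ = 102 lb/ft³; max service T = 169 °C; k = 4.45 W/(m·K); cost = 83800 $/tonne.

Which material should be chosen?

Screen on constraints: max service T ≥ 322 °C; k ≥ 19.4 W/(m·K); cost ≤ 26 $/kg. Survivors: material R, material X.
Putting every candidate on a common basis:
  material R: E = 211.1 GPa, ρ = 7833 kg/m³
  material X: E = 113.0 GPa, ρ = 7069 kg/m³
  material R: M = 0.760×10⁻³
  material X: M = 0.684×10⁻³
The maximum is for material R.

material R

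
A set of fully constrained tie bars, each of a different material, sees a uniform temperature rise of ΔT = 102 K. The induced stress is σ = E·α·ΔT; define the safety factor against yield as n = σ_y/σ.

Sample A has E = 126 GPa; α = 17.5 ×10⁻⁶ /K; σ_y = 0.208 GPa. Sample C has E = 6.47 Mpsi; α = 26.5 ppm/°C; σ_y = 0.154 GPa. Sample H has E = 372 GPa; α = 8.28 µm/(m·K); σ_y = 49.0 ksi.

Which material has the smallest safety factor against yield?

With everything in SI (GPa, ×10⁻⁶/K, MPa):
  sample A: E = 126.0, α = 17.5, σ_y = 208.0 → σ = 225 MPa, n = 0.925
  sample C: E = 44.61, α = 26.5, σ_y = 154.0 → σ = 121 MPa, n = 1.28
  sample H: E = 372.0, α = 8.28, σ_y = 337.8 → σ = 314 MPa, n = 1.08
Sample A has the lowest safety factor, n = 0.925.

sample A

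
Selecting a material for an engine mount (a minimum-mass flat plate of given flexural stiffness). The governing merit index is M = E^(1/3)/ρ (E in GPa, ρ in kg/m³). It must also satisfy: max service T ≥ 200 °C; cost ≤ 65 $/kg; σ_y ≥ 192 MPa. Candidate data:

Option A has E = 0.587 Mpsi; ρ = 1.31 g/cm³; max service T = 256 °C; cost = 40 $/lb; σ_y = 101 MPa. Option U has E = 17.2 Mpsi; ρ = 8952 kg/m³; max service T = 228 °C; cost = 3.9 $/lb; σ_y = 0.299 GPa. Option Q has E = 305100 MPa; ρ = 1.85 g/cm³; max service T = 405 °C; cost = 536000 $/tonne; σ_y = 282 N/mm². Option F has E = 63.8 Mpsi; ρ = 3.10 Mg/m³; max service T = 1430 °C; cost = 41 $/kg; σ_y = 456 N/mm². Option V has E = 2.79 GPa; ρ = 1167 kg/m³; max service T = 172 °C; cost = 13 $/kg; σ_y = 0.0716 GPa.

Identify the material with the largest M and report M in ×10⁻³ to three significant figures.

option F, M = 2.45×10⁻³

Screen on constraints: max service T ≥ 200 °C; cost ≤ 65 $/kg; σ_y ≥ 192 MPa. Survivors: option U, option F.
Convert each candidate to consistent units, then evaluate M:
  option U: E = 118.6 GPa, ρ = 8952 kg/m³
  option F: E = 439.9 GPa, ρ = 3100 kg/m³
  option F: M = 2.45×10⁻³
  option U: M = 0.549×10⁻³
Option F has the largest M.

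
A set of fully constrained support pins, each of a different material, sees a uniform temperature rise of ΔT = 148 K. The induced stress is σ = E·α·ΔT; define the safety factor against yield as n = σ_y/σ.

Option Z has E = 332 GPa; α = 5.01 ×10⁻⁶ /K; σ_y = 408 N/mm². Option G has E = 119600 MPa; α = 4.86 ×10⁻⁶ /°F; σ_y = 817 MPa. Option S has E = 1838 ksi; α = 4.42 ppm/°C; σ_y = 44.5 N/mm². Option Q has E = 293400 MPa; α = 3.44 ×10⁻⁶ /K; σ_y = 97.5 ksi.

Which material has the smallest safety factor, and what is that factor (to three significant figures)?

option Z, n = 1.66

Per material, after unit conversion:
  option Z: E = 332.0, α = 5.01, σ_y = 408.0 → σ = 246 MPa, n = 1.66
  option G: E = 119.6, α = 8.75, σ_y = 817.0 → σ = 155 MPa, n = 5.28
  option S: E = 12.67, α = 4.42, σ_y = 44.50 → σ = 8.29 MPa, n = 5.37
  option Q: E = 293.4, α = 3.44, σ_y = 672.2 → σ = 149 MPa, n = 4.50
The minimum is option Z at n = 1.66.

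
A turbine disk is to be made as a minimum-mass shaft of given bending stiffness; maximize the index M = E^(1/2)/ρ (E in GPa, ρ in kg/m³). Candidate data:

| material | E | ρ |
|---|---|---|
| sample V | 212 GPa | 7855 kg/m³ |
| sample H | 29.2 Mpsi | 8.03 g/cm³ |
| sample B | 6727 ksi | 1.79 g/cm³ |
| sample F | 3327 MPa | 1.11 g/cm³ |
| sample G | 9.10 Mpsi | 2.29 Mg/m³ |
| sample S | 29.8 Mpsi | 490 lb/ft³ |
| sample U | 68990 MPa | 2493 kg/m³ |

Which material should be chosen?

Putting every candidate on a common basis:
  sample V: E = 212.0 GPa, ρ = 7855 kg/m³
  sample H: E = 201.3 GPa, ρ = 8030 kg/m³
  sample B: E = 46.38 GPa, ρ = 1790 kg/m³
  sample F: E = 3.327 GPa, ρ = 1110 kg/m³
  sample G: E = 62.74 GPa, ρ = 2290 kg/m³
  sample S: E = 205.5 GPa, ρ = 7849 kg/m³
  sample U: E = 68.99 GPa, ρ = 2493 kg/m³
  sample B: M = 3.80×10⁻³
  sample G: M = 3.46×10⁻³
  sample U: M = 3.33×10⁻³
  sample V: M = 1.85×10⁻³
  sample S: M = 1.83×10⁻³
  sample H: M = 1.77×10⁻³
  sample F: M = 1.64×10⁻³
Sample B ranks first.

sample B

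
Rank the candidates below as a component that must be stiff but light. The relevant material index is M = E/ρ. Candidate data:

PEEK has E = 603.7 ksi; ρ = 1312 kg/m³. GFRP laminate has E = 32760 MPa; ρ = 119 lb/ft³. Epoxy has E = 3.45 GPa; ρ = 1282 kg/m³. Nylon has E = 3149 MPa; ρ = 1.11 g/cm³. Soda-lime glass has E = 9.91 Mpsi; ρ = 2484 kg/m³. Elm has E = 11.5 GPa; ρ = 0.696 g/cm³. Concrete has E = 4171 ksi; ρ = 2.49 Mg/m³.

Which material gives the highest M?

In SI units:
  PEEK: E = 4.162 GPa, ρ = 1312 kg/m³
  GFRP laminate: E = 32.76 GPa, ρ = 1906 kg/m³
  epoxy: E = 3.450 GPa, ρ = 1282 kg/m³
  nylon: E = 3.149 GPa, ρ = 1110 kg/m³
  soda-lime glass: E = 68.33 GPa, ρ = 2484 kg/m³
  elm: E = 11.50 GPa, ρ = 696.0 kg/m³
  concrete: E = 28.76 GPa, ρ = 2490 kg/m³
  soda-lime glass: M = 27.5 MN·m/kg
  GFRP laminate: M = 17.2 MN·m/kg
  elm: M = 16.5 MN·m/kg
  concrete: M = 11.5 MN·m/kg
  PEEK: M = 3.17 MN·m/kg
  nylon: M = 2.84 MN·m/kg
  epoxy: M = 2.69 MN·m/kg
Soda-lime glass has the largest M.

soda-lime glass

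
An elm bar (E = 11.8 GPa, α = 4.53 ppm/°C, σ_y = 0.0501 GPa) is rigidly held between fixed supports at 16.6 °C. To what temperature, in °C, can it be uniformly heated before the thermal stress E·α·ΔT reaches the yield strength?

954 °C

σ_y = 0.0501 GPa = 50.10 MPa.
E·α·ΔT = 50.10 MPa ⇒ ΔT = 50.10 / (11.80×10³ × 4.53×10⁻⁶) = 937.3 K.
T = 16.6 + 937.3 = 953.9 °C.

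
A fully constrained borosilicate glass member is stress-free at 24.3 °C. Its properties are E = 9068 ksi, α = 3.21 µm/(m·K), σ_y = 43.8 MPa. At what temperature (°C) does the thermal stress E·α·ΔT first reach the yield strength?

E = 9068 ksi = 62.52 GPa.
E·α·ΔT = 43.80 MPa ⇒ ΔT = 43.80 / (62.52×10³ × 3.21×10⁻⁶) = 218.2 K.
T = 24.3 + 218.2 = 242.5 °C.

243 °C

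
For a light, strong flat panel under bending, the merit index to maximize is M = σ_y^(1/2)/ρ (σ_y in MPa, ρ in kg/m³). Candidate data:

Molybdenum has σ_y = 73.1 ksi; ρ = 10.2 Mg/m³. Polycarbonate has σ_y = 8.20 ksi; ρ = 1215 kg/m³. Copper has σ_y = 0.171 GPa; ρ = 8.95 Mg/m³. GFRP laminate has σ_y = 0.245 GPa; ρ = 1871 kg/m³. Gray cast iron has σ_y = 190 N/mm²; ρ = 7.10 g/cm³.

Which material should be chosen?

GFRP laminate

In SI units:
  molybdenum: σ_y = 504.0 MPa, ρ = 10200 kg/m³
  polycarbonate: σ_y = 56.54 MPa, ρ = 1215 kg/m³
  copper: σ_y = 171.0 MPa, ρ = 8950 kg/m³
  GFRP laminate: σ_y = 245.0 MPa, ρ = 1871 kg/m³
  gray cast iron: σ_y = 190.0 MPa, ρ = 7100 kg/m³
  GFRP laminate: M = 8.37×10⁻³
  polycarbonate: M = 6.19×10⁻³
  molybdenum: M = 2.20×10⁻³
  gray cast iron: M = 1.94×10⁻³
  copper: M = 1.46×10⁻³
GFRP laminate ranks first.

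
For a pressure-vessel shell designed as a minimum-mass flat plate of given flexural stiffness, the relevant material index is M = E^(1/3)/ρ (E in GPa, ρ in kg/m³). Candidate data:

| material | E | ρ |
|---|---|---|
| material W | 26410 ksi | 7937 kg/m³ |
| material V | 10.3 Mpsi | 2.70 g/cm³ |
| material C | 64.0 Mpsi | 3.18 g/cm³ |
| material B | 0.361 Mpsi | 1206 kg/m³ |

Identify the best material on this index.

material C

Putting every candidate on a common basis:
  material W: E = 182.1 GPa, ρ = 7937 kg/m³
  material V: E = 71.02 GPa, ρ = 2700 kg/m³
  material C: E = 441.3 GPa, ρ = 3180 kg/m³
  material B: E = 2.489 GPa, ρ = 1206 kg/m³
  material C: M = 2.39×10⁻³
  material V: M = 1.53×10⁻³
  material B: M = 1.12×10⁻³
  material W: M = 0.714×10⁻³
Material C ranks first.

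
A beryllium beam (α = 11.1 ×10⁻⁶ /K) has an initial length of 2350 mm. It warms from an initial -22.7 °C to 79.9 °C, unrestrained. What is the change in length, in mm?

2.68 mm

ΔT = 79.9 − (-22.7) = 102.6 K.
ΔL = α·L₀·ΔT = 11.1×10⁻⁶ × 2350 mm × 102.6 K = 2.68 mm.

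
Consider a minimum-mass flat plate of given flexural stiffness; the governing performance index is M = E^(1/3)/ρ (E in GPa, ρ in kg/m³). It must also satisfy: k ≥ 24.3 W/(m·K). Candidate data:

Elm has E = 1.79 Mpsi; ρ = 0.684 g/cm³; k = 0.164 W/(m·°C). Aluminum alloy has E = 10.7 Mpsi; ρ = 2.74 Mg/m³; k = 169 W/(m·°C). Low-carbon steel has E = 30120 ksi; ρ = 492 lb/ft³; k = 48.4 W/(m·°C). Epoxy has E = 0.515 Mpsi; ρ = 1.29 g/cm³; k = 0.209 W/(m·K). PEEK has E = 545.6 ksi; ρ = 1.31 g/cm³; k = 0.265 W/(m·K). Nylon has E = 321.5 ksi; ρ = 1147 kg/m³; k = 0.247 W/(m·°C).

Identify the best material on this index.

Screen on constraints: k ≥ 24.3 W/(m·K). Survivors: aluminum alloy, low-carbon steel.
Normalizing units and computing the index:
  aluminum alloy: E = 73.77 GPa, ρ = 2740 kg/m³
  low-carbon steel: E = 207.7 GPa, ρ = 7881 kg/m³
  aluminum alloy: M = 1.53×10⁻³
  low-carbon steel: M = 0.751×10⁻³
Aluminum alloy ranks first.

aluminum alloy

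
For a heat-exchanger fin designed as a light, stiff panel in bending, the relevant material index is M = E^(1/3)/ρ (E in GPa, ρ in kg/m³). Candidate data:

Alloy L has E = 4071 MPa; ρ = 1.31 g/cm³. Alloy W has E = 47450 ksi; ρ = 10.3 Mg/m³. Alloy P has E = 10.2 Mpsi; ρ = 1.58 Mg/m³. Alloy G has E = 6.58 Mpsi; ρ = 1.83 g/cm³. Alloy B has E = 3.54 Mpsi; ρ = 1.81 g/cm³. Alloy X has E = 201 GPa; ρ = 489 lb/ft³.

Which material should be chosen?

Normalizing units and computing the index:
  alloy L: E = 4.071 GPa, ρ = 1310 kg/m³
  alloy W: E = 327.2 GPa, ρ = 10300 kg/m³
  alloy P: E = 70.33 GPa, ρ = 1580 kg/m³
  alloy G: E = 45.37 GPa, ρ = 1830 kg/m³
  alloy B: E = 24.41 GPa, ρ = 1810 kg/m³
  alloy X: E = 201.0 GPa, ρ = 7833 kg/m³
  alloy P: M = 2.61×10⁻³
  alloy G: M = 1.95×10⁻³
  alloy B: M = 1.60×10⁻³
  alloy L: M = 1.22×10⁻³
  alloy X: M = 0.748×10⁻³
  alloy W: M = 0.669×10⁻³
Highest index: alloy P.

alloy P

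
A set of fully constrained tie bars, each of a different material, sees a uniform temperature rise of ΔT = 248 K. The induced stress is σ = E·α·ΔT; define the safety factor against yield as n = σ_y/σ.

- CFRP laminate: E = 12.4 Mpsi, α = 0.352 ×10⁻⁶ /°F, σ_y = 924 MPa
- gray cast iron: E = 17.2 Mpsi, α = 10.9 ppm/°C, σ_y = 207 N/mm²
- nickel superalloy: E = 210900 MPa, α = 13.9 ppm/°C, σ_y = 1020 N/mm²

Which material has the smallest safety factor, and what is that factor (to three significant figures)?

In consistent units (E in GPa, α in ×10⁻⁶/K, σ_y in MPa):
  CFRP laminate: E = 85.50, α = 0.634, σ_y = 924.0 → σ = 13.4 MPa, n = 68.8
  gray cast iron: E = 118.6, α = 10.9, σ_y = 207.0 → σ = 321 MPa, n = 0.646
  nickel superalloy: E = 210.9, α = 13.9, σ_y = 1020 → σ = 727 MPa, n = 1.40
The minimum is gray cast iron at n = 0.646.

gray cast iron, n = 0.646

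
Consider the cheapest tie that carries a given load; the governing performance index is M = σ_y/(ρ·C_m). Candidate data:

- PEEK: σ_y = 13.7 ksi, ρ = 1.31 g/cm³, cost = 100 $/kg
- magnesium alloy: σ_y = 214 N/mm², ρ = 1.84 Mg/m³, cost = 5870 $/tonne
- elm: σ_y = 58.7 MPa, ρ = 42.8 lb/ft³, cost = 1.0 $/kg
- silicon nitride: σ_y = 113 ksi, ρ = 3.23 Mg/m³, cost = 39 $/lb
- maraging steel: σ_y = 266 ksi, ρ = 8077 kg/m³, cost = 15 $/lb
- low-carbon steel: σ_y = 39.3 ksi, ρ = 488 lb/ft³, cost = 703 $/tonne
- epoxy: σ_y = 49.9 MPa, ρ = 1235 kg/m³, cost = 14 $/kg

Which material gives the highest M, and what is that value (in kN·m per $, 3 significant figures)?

After converting to SI:
  PEEK: σ_y = 94.46 MPa, ρ = 1310 kg/m³, cost = 100.0 $/kg
  magnesium alloy: σ_y = 214.0 MPa, ρ = 1840 kg/m³, cost = 5.870 $/kg
  elm: σ_y = 58.70 MPa, ρ = 685.6 kg/m³, cost = 1.000 $/kg
  silicon nitride: σ_y = 779.1 MPa, ρ = 3230 kg/m³, cost = 85.98 $/kg
  maraging steel: σ_y = 1834 MPa, ρ = 8077 kg/m³, cost = 33.07 $/kg
  low-carbon steel: σ_y = 271.0 MPa, ρ = 7817 kg/m³, cost = 0.7030 $/kg
  epoxy: σ_y = 49.90 MPa, ρ = 1235 kg/m³, cost = 14.00 $/kg
  elm: M = 85.6 kN·m per $
  low-carbon steel: M = 49.3 kN·m per $
  magnesium alloy: M = 19.8 kN·m per $
  maraging steel: M = 6.87 kN·m per $
  epoxy: M = 2.89 kN·m per $
  silicon nitride: M = 2.81 kN·m per $
  PEEK: M = 0.721 kN·m per $
The maximum is for elm.

elm, M = 85.6 kN·m per $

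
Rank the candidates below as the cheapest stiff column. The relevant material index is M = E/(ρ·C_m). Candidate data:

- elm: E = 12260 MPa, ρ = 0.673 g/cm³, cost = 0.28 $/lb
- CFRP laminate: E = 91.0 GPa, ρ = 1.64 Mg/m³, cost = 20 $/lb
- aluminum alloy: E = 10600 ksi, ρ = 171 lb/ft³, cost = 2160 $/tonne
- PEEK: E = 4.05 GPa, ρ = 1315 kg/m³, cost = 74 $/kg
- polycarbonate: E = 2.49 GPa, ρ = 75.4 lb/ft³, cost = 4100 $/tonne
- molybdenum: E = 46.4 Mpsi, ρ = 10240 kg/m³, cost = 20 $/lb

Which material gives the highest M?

In SI units:
  elm: E = 12.26 GPa, ρ = 673.0 kg/m³, cost = 0.6173 $/kg
  CFRP laminate: E = 91.00 GPa, ρ = 1640 kg/m³, cost = 44.09 $/kg
  aluminum alloy: E = 73.08 GPa, ρ = 2739 kg/m³, cost = 2.160 $/kg
  PEEK: E = 4.050 GPa, ρ = 1315 kg/m³, cost = 74.00 $/kg
  polycarbonate: E = 2.490 GPa, ρ = 1208 kg/m³, cost = 4.100 $/kg
  molybdenum: E = 319.9 GPa, ρ = 10240 kg/m³, cost = 44.09 $/kg
  elm: M = 29.5 MN·m per $
  aluminum alloy: M = 12.4 MN·m per $
  CFRP laminate: M = 1.26 MN·m per $
  molybdenum: M = 0.709 MN·m per $
  polycarbonate: M = 0.503 MN·m per $
  PEEK: M = 0.0416 MN·m per $
The maximum is for elm.

elm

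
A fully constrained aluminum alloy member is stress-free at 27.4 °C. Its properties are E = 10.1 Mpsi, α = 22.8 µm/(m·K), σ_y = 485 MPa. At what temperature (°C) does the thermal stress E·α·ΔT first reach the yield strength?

333 °C

E = 10.1 Mpsi = 69.64 GPa.
E·α·ΔT = 485.0 MPa ⇒ ΔT = 485.0 / (69.64×10³ × 22.8×10⁻⁶) = 305.5 K.
T = 27.4 + 305.5 = 332.9 °C.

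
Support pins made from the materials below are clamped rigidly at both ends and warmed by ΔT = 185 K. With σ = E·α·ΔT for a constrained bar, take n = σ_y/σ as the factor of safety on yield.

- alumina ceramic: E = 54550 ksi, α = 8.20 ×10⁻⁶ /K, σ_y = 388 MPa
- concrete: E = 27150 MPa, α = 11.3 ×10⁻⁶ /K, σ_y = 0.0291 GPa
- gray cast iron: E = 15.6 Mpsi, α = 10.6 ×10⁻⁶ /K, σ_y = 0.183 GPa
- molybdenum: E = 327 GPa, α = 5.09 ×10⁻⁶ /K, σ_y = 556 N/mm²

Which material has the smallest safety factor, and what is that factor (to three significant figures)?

concrete, n = 0.513

In consistent units (E in GPa, α in ×10⁻⁶/K, σ_y in MPa):
  alumina ceramic: E = 376.1, α = 8.20, σ_y = 388.0 → σ = 571 MPa, n = 0.680
  concrete: E = 27.15, α = 11.3, σ_y = 29.10 → σ = 56.8 MPa, n = 0.513
  gray cast iron: E = 107.6, α = 10.6, σ_y = 183.0 → σ = 211 MPa, n = 0.868
  molybdenum: E = 327.0, α = 5.09, σ_y = 556.0 → σ = 308 MPa, n = 1.81
Smallest n: concrete with n = 0.513.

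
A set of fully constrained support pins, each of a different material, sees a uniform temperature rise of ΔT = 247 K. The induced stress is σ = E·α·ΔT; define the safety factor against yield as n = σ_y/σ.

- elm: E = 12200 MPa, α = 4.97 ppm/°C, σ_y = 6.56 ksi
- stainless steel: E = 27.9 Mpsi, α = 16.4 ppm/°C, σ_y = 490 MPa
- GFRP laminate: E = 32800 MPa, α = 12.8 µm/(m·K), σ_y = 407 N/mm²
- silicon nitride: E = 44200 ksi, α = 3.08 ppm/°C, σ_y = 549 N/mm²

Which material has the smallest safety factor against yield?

In consistent units (E in GPa, α in ×10⁻⁶/K, σ_y in MPa):
  elm: E = 12.20, α = 4.97, σ_y = 45.23 → σ = 15.0 MPa, n = 3.02
  stainless steel: E = 192.4, α = 16.4, σ_y = 490.0 → σ = 779 MPa, n = 0.629
  GFRP laminate: E = 32.80, α = 12.8, σ_y = 407.0 → σ = 104 MPa, n = 3.92
  silicon nitride: E = 304.7, α = 3.08, σ_y = 549.0 → σ = 232 MPa, n = 2.37
Smallest n: stainless steel with n = 0.629.

stainless steel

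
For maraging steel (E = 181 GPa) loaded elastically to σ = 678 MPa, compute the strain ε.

3.75×10⁻³

ε = σ/E = 678 / 181000 = 3.75×10⁻³.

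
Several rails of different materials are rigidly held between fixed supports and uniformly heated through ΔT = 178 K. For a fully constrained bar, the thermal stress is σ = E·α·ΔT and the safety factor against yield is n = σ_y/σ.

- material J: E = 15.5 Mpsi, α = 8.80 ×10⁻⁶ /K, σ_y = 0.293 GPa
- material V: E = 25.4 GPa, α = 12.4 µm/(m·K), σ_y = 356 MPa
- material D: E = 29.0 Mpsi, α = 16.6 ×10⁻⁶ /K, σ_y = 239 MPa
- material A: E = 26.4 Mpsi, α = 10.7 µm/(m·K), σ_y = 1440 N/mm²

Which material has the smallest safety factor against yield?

With everything in SI (GPa, ×10⁻⁶/K, MPa):
  material J: E = 106.9, α = 8.80, σ_y = 293.0 → σ = 167 MPa, n = 1.75
  material V: E = 25.40, α = 12.4, σ_y = 356.0 → σ = 56.1 MPa, n = 6.35
  material D: E = 199.9, α = 16.6, σ_y = 239.0 → σ = 591 MPa, n = 0.405
  material A: E = 182.0, α = 10.7, σ_y = 1440 → σ = 347 MPa, n = 4.15
The minimum is material D at n = 0.405.

material D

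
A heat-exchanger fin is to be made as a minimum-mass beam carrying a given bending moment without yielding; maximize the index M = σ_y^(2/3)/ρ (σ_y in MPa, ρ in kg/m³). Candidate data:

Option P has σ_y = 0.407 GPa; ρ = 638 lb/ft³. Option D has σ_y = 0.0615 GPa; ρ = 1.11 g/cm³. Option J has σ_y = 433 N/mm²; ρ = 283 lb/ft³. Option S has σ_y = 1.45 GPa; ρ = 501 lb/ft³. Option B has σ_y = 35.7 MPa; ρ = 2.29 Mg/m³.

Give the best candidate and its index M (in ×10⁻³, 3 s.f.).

option S, M = 16.0×10⁻³

In SI units:
  option P: σ_y = 407.0 MPa, ρ = 10220 kg/m³
  option D: σ_y = 61.50 MPa, ρ = 1110 kg/m³
  option J: σ_y = 433.0 MPa, ρ = 4533 kg/m³
  option S: σ_y = 1450 MPa, ρ = 8025 kg/m³
  option B: σ_y = 35.70 MPa, ρ = 2290 kg/m³
  option S: M = 16.0×10⁻³
  option D: M = 14.0×10⁻³
  option J: M = 12.6×10⁻³
  option P: M = 5.37×10⁻³
  option B: M = 4.73×10⁻³
Highest index: option S.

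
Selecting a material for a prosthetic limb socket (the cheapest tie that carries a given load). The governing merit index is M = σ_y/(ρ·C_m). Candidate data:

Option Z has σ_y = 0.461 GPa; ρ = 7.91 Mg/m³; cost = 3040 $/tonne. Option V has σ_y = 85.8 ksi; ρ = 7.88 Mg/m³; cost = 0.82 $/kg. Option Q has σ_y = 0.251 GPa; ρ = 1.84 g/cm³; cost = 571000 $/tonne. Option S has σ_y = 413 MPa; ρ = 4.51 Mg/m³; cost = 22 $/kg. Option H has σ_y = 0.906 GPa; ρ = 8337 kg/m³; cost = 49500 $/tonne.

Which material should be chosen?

option V

Convert each candidate to consistent units, then evaluate M:
  option Z: σ_y = 461.0 MPa, ρ = 7910 kg/m³, cost = 3.040 $/kg
  option V: σ_y = 591.6 MPa, ρ = 7880 kg/m³, cost = 0.8200 $/kg
  option Q: σ_y = 251.0 MPa, ρ = 1840 kg/m³, cost = 571.0 $/kg
  option S: σ_y = 413.0 MPa, ρ = 4510 kg/m³, cost = 22.00 $/kg
  option H: σ_y = 906.0 MPa, ρ = 8337 kg/m³, cost = 49.50 $/kg
  option V: M = 91.6 kN·m per $
  option Z: M = 19.2 kN·m per $
  option S: M = 4.16 kN·m per $
  option H: M = 2.20 kN·m per $
  option Q: M = 0.239 kN·m per $
Option V has the largest M.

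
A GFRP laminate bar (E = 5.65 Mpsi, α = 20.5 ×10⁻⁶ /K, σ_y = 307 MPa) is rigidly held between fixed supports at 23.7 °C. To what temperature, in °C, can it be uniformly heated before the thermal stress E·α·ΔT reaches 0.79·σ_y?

E = 5.65 Mpsi = 38.96 GPa.
E·α·ΔT = 242.5 MPa ⇒ ΔT = 242.5 / (38.96×10³ × 20.5×10⁻⁶) = 303.7 K.
T = 23.7 + 303.7 = 327.4 °C.

327 °C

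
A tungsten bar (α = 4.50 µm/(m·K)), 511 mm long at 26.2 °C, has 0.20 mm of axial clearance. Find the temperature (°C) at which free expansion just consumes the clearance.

113 °C

α·L₀·ΔT = 0.2 mm ⇒ ΔT = 0.2 / (4.50×10⁻⁶ × 511.0) = 86.98 K.
T = 26.2 + 86.98 = 113.2 °C.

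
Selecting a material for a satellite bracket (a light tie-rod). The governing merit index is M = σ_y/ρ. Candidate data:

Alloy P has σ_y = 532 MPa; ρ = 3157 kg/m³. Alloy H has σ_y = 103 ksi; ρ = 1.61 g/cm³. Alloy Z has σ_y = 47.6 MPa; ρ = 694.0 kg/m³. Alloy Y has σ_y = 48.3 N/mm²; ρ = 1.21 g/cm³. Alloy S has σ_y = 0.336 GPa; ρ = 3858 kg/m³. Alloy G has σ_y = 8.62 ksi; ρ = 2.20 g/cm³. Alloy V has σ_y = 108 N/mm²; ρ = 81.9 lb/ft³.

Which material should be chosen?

alloy H

Putting every candidate on a common basis:
  alloy P: σ_y = 532.0 MPa, ρ = 3157 kg/m³
  alloy H: σ_y = 710.2 MPa, ρ = 1610 kg/m³
  alloy Z: σ_y = 47.60 MPa, ρ = 694.0 kg/m³
  alloy Y: σ_y = 48.30 MPa, ρ = 1210 kg/m³
  alloy S: σ_y = 336.0 MPa, ρ = 3858 kg/m³
  alloy G: σ_y = 59.43 MPa, ρ = 2200 kg/m³
  alloy V: σ_y = 108.0 MPa, ρ = 1312 kg/m³
  alloy H: M = 441 kN·m/kg
  alloy P: M = 169 kN·m/kg
  alloy S: M = 87.1 kN·m/kg
  alloy V: M = 82.3 kN·m/kg
  alloy Z: M = 68.6 kN·m/kg
  alloy Y: M = 39.9 kN·m/kg
  alloy G: M = 27.0 kN·m/kg
Alloy H has the largest M.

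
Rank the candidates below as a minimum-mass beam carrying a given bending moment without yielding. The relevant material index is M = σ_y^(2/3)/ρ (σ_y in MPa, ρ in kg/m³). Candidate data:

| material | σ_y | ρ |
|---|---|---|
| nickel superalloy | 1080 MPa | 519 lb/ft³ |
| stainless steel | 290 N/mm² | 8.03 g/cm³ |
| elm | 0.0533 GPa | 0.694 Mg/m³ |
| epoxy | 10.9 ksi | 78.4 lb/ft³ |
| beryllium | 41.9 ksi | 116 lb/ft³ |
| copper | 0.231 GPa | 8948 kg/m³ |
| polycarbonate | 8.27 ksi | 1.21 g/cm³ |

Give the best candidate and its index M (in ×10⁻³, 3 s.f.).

After converting to SI:
  nickel superalloy: σ_y = 1080 MPa, ρ = 8314 kg/m³
  stainless steel: σ_y = 290.0 MPa, ρ = 8030 kg/m³
  elm: σ_y = 53.30 MPa, ρ = 694.0 kg/m³
  epoxy: σ_y = 75.15 MPa, ρ = 1256 kg/m³
  beryllium: σ_y = 288.9 MPa, ρ = 1858 kg/m³
  copper: σ_y = 231.0 MPa, ρ = 8948 kg/m³
  polycarbonate: σ_y = 57.02 MPa, ρ = 1210 kg/m³
  beryllium: M = 23.5×10⁻³
  elm: M = 20.4×10⁻³
  epoxy: M = 14.2×10⁻³
  nickel superalloy: M = 12.7×10⁻³
  polycarbonate: M = 12.2×10⁻³
  stainless steel: M = 5.46×10⁻³
  copper: M = 4.21×10⁻³
Beryllium ranks first.

beryllium, M = 23.5×10⁻³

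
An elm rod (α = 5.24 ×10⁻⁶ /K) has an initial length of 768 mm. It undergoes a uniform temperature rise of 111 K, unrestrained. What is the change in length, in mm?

ΔL = α·L₀·ΔT = 5.24×10⁻⁶ × 768 mm × 111.0 K = 0.447 mm.

0.447 mm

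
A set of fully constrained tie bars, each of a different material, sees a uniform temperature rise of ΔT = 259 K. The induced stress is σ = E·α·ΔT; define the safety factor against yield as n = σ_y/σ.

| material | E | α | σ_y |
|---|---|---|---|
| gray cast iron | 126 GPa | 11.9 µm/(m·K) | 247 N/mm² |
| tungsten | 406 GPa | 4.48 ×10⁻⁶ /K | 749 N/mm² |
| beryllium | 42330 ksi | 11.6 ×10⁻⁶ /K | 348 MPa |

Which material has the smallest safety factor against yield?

beryllium

With everything in SI (GPa, ×10⁻⁶/K, MPa):
  gray cast iron: E = 126.0, α = 11.9, σ_y = 247.0 → σ = 388 MPa, n = 0.636
  tungsten: E = 406.0, α = 4.48, σ_y = 749.0 → σ = 471 MPa, n = 1.59
  beryllium: E = 291.9, α = 11.6, σ_y = 348.0 → σ = 877 MPa, n = 0.397
Smallest n: beryllium with n = 0.397.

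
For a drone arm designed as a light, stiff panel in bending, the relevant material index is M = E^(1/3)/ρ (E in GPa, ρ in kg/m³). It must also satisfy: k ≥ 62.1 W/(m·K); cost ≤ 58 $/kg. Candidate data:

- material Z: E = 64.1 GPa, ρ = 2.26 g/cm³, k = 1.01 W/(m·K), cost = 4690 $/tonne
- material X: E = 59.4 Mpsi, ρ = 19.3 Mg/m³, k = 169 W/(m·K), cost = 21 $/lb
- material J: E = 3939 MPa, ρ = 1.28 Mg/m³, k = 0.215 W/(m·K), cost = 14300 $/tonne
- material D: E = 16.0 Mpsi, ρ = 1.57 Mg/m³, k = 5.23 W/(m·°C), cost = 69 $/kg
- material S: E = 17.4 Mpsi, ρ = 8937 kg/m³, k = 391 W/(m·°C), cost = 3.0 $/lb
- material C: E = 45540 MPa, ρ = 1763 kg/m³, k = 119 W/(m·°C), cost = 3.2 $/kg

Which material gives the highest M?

Screen on constraints: k ≥ 62.1 W/(m·K); cost ≤ 58 $/kg. Survivors: material X, material S, material C.
Putting every candidate on a common basis:
  material X: E = 409.5 GPa, ρ = 19300 kg/m³
  material S: E = 120.0 GPa, ρ = 8937 kg/m³
  material C: E = 45.54 GPa, ρ = 1763 kg/m³
  material C: M = 2.03×10⁻³
  material S: M = 0.552×10⁻³
  material X: M = 0.385×10⁻³
The maximum is for material C.

material C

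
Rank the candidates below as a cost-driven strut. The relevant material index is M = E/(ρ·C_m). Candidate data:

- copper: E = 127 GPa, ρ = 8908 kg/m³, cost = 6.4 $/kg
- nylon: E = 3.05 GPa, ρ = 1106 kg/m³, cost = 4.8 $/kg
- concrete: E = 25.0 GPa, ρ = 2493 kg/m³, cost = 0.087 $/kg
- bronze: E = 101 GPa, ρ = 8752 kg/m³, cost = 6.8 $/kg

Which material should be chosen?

concrete

Computing M directly (units already consistent):
  concrete: M = 115 MN·m per $
  copper: M = 2.23 MN·m per $
  bronze: M = 1.70 MN·m per $
  nylon: M = 0.575 MN·m per $
Concrete ranks first.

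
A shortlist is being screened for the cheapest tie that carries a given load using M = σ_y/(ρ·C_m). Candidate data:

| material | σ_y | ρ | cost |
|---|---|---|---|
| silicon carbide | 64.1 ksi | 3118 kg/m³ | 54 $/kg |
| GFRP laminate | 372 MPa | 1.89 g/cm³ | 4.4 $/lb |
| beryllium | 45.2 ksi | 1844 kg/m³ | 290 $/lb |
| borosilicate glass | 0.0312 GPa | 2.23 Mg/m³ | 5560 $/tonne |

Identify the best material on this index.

GFRP laminate

Normalizing units and computing the index:
  silicon carbide: σ_y = 442.0 MPa, ρ = 3118 kg/m³, cost = 54.00 $/kg
  GFRP laminate: σ_y = 372.0 MPa, ρ = 1890 kg/m³, cost = 9.700 $/kg
  beryllium: σ_y = 311.6 MPa, ρ = 1844 kg/m³, cost = 639.3 $/kg
  borosilicate glass: σ_y = 31.20 MPa, ρ = 2230 kg/m³, cost = 5.560 $/kg
  GFRP laminate: M = 20.3 kN·m per $
  silicon carbide: M = 2.62 kN·m per $
  borosilicate glass: M = 2.52 kN·m per $
  beryllium: M = 0.264 kN·m per $
GFRP laminate has the largest M.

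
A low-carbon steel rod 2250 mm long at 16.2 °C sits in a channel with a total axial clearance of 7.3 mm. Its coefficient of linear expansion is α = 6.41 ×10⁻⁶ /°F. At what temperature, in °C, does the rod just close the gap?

α = 6.41×10⁻⁶/°F × 9/5 = 11.5×10⁻⁶/K.
α·L₀·ΔT = 7.3 mm ⇒ ΔT = 7.3 / (11.5×10⁻⁶ × 2250.0) = 281.2 K.
T = 16.2 + 281.2 = 297.4 °C.

297 °C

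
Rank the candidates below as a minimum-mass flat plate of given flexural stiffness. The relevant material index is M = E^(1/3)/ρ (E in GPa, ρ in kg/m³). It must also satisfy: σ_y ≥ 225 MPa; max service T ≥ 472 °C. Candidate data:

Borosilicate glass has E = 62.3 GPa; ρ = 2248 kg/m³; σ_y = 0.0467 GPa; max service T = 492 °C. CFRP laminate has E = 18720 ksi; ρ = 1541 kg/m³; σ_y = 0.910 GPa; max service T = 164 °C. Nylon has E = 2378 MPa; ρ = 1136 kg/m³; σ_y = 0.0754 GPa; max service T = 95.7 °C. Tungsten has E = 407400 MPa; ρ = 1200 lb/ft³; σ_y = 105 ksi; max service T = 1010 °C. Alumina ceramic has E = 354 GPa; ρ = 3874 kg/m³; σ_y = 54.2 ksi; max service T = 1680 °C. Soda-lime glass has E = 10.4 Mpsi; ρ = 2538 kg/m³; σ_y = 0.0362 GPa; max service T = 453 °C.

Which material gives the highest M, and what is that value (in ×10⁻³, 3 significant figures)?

Screen on constraints: σ_y ≥ 225 MPa; max service T ≥ 472 °C. Survivors: tungsten, alumina ceramic.
Normalizing units and computing the index:
  tungsten: E = 407.4 GPa, ρ = 19220 kg/m³
  alumina ceramic: E = 354.0 GPa, ρ = 3874 kg/m³
  alumina ceramic: M = 1.83×10⁻³
  tungsten: M = 0.386×10⁻³
Alumina ceramic ranks first.

alumina ceramic, M = 1.83×10⁻³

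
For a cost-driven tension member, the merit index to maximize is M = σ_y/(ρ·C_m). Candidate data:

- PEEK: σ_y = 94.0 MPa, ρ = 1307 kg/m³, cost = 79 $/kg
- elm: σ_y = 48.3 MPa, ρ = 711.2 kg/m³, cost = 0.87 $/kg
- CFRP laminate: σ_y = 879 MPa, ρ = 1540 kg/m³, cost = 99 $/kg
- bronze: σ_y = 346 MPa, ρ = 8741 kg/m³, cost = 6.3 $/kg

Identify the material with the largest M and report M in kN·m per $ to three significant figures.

Per-candidate index values:
  elm: M = 78.1 kN·m per $
  bronze: M = 6.28 kN·m per $
  CFRP laminate: M = 5.77 kN·m per $
  PEEK: M = 0.910 kN·m per $
Elm has the largest M.

elm, M = 78.1 kN·m per $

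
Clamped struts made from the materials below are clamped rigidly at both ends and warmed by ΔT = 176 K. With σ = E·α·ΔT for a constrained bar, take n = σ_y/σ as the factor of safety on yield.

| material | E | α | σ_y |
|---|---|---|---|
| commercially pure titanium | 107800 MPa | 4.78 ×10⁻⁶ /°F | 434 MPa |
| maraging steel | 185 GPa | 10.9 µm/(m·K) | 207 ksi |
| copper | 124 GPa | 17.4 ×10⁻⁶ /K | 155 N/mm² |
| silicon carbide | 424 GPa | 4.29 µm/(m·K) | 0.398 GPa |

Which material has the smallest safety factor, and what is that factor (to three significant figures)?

Converting E to GPa, α to ×10⁻⁶/K, σ_y to MPa, then σ and n for each:
  commercially pure titanium: E = 107.8, α = 8.60, σ_y = 434.0 → σ = 163 MPa, n = 2.66
  maraging steel: E = 185.0, α = 10.9, σ_y = 1427 → σ = 355 MPa, n = 4.02
  copper: E = 124.0, α = 17.4, σ_y = 155.0 → σ = 380 MPa, n = 0.408
  silicon carbide: E = 424.0, α = 4.29, σ_y = 398.0 → σ = 320 MPa, n = 1.24
The minimum is copper at n = 0.408.

copper, n = 0.408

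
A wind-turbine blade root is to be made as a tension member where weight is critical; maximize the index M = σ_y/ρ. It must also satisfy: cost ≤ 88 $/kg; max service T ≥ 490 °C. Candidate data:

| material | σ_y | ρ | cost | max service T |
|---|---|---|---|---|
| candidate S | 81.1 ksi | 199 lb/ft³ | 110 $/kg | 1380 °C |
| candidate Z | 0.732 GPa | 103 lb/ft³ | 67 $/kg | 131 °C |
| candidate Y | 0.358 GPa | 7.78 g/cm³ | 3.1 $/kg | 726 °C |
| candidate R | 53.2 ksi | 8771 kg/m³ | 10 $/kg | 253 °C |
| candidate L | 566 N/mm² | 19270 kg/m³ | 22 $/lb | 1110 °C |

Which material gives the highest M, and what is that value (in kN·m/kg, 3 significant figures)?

Screen on constraints: cost ≤ 88 $/kg; max service T ≥ 490 °C. Survivors: candidate Y, candidate L.
Putting every candidate on a common basis:
  candidate Y: σ_y = 358.0 MPa, ρ = 7780 kg/m³
  candidate L: σ_y = 566.0 MPa, ρ = 19270 kg/m³
  candidate Y: M = 46.0 kN·m/kg
  candidate L: M = 29.4 kN·m/kg
Candidate Y has the largest M.

candidate Y, M = 46.0 kN·m/kg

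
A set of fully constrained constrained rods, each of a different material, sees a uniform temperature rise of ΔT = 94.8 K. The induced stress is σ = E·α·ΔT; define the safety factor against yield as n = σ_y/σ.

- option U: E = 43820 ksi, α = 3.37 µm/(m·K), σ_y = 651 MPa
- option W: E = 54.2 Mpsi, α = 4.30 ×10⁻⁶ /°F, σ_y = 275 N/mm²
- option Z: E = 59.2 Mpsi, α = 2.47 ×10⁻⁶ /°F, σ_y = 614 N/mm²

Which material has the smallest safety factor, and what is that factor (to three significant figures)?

With everything in SI (GPa, ×10⁻⁶/K, MPa):
  option U: E = 302.1, α = 3.37, σ_y = 651.0 → σ = 96.5 MPa, n = 6.74
  option W: E = 373.7, α = 7.74, σ_y = 275.0 → σ = 274 MPa, n = 1.00
  option Z: E = 408.2, α = 4.45, σ_y = 614.0 → σ = 172 MPa, n = 3.57
Option W has the lowest safety factor, n = 1.00.

option W, n = 1.00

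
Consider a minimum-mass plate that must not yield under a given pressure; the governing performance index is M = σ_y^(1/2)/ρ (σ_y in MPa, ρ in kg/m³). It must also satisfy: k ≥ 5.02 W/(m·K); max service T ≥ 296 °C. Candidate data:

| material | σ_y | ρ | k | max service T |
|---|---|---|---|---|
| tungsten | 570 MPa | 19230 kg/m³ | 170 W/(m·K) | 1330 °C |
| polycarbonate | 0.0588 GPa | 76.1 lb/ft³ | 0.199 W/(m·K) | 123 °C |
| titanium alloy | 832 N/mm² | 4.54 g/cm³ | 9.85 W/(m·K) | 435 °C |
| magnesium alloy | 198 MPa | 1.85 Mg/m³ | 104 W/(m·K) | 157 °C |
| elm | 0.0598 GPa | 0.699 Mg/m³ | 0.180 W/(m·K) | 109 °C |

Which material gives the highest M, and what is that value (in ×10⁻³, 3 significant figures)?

Screen on constraints: k ≥ 5.02 W/(m·K); max service T ≥ 296 °C. Survivors: tungsten, titanium alloy.
In SI units:
  tungsten: σ_y = 570.0 MPa, ρ = 19230 kg/m³
  titanium alloy: σ_y = 832.0 MPa, ρ = 4540 kg/m³
  titanium alloy: M = 6.35×10⁻³
  tungsten: M = 1.24×10⁻³
Titanium alloy has the largest M.

titanium alloy, M = 6.35×10⁻³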